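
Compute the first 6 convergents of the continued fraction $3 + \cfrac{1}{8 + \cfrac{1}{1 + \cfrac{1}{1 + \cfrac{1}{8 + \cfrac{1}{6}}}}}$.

Using the convergent recurrence p_i = a_i*p_{i-1} + p_{i-2}, q_i = a_i*q_{i-1} + q_{i-2} with p_{-2}=0, p_{-1}=1, q_{-2}=1, q_{-1}=0:
  i=0: a_0=3, p_0 = 3*1 + 0 = 3, q_0 = 3*0 + 1 = 1.
  i=1: a_1=8, p_1 = 8*3 + 1 = 25, q_1 = 8*1 + 0 = 8.
  i=2: a_2=1, p_2 = 1*25 + 3 = 28, q_2 = 1*8 + 1 = 9.
  i=3: a_3=1, p_3 = 1*28 + 25 = 53, q_3 = 1*9 + 8 = 17.
  i=4: a_4=8, p_4 = 8*53 + 28 = 452, q_4 = 8*17 + 9 = 145.
  i=5: a_5=6, p_5 = 6*452 + 53 = 2765, q_5 = 6*145 + 17 = 887.

3/1, 25/8, 28/9, 53/17, 452/145, 2765/887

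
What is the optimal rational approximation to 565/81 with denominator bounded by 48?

286/41

Expand x = 565/81 as a continued fraction with the Euclidean algorithm:
  565 = 6*81 + 79, so a_0 = 6.
  81 = 1*79 + 2, so a_1 = 1.
  79 = 39*2 + 1, so a_2 = 39.
  2 = 2*1 + 0, so a_3 = 2.
so x = [6; 1, 39, 2].
Convergents (p_i = a_i*p_{i-1} + p_{i-2}, q_i = a_i*q_{i-1} + q_{i-2} with p_{-2}=0, p_{-1}=1, q_{-2}=1, q_{-1}=0), until the denominator exceeds 48:
  i=0: a_0=6, p_0 = 6*1 + 0 = 6, q_0 = 6*0 + 1 = 1.
  i=1: a_1=1, p_1 = 1*6 + 1 = 7, q_1 = 1*1 + 0 = 1.
  i=2: a_2=39, p_2 = 39*7 + 6 = 279, q_2 = 39*1 + 1 = 40.
  i=3: a_3=2, p_3 = 2*279 + 7 = 565, q_3 = 2*40 + 1 = 81.
q_3 = 81 > 48, so the last convergent with denominator <= 48 is p_2/q_2 = 279/40.
The closest fraction with denominator <= 48 is either p_2/q_2 or the intermediate fraction (k*p_2 + p_1)/(k*q_2 + q_1) with the largest k >= 1 whose denominator stays <= 48; these approach x as k grows, and every other convergent or intermediate fraction in range is farther away.
Largest k: floor((48 - q_1)/q_2) = floor((48 - 1)/40) = 1.
That gives (1*279 + 7)/(1*40 + 1) = 286/41.
Compare the errors: |x - 279/40| = |565*40 - 279*81|/(81*40) = 1/3240, and |x - 286/41| = |565*41 - 286*81|/(81*41) = 1/3321.
Cross-multiplying, 1*3240 = 3240 < 3321 = 1*3321, so 1/3321 is smaller: the intermediate fraction 286/41 is closer to x than 279/40.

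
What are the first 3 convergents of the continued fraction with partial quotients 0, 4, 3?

0/1, 1/4, 3/13

Using the convergent recurrence p_i = a_i*p_{i-1} + p_{i-2}, q_i = a_i*q_{i-1} + q_{i-2} with p_{-2}=0, p_{-1}=1, q_{-2}=1, q_{-1}=0:
  i=0: a_0=0, p_0 = 0*1 + 0 = 0, q_0 = 0*0 + 1 = 1.
  i=1: a_1=4, p_1 = 4*0 + 1 = 1, q_1 = 4*1 + 0 = 4.
  i=2: a_2=3, p_2 = 3*1 + 0 = 3, q_2 = 3*4 + 1 = 13.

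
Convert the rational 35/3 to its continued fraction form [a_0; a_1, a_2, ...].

Run the Euclidean algorithm on 35 and 3; the successive quotients are the partial quotients a_0, a_1, ... (each step inverts the fractional part left over by the previous one):
  35 = 11*3 + 2, so a_0 = 11.
  3 = 1*2 + 1, so a_1 = 1.
  2 = 2*1 + 0, so a_2 = 2.
The remainder reaches 0 after 3 divisions, so the expansion has 3 partial quotients, read off in order.

[11; 1, 2]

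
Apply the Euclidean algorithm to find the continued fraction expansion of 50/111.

Run the Euclidean algorithm on 50 and 111; the successive quotients are the partial quotients a_0, a_1, ... (each step inverts the fractional part left over by the previous one):
  50 = 0*111 + 50, so a_0 = 0.
  111 = 2*50 + 11, so a_1 = 2.
  50 = 4*11 + 6, so a_2 = 4.
  11 = 1*6 + 5, so a_3 = 1.
  6 = 1*5 + 1, so a_4 = 1.
  5 = 5*1 + 0, so a_5 = 5.
The remainder reaches 0 after 6 divisions, so the expansion has 6 partial quotients, read off in order.

[0; 2, 4, 1, 1, 5]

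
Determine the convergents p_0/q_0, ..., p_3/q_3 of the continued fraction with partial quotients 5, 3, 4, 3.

Using the convergent recurrence p_i = a_i*p_{i-1} + p_{i-2}, q_i = a_i*q_{i-1} + q_{i-2} with p_{-2}=0, p_{-1}=1, q_{-2}=1, q_{-1}=0:
  i=0: a_0=5, p_0 = 5*1 + 0 = 5, q_0 = 5*0 + 1 = 1.
  i=1: a_1=3, p_1 = 3*5 + 1 = 16, q_1 = 3*1 + 0 = 3.
  i=2: a_2=4, p_2 = 4*16 + 5 = 69, q_2 = 4*3 + 1 = 13.
  i=3: a_3=3, p_3 = 3*69 + 16 = 223, q_3 = 3*13 + 3 = 42.

5/1, 16/3, 69/13, 223/42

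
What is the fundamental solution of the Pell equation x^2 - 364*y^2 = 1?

(x, y) = (4954951, 259710)

First expand sqrt(364) as a continued fraction. With x_i = (sqrt(364) + m_i)/d_i and (m_0, d_0) = (0, 1): a_0 = floor(sqrt(364)) = 19, since 19^2 = 361 <= 364 < 400 = 20^2.
Iterate m_{i+1} = d_i*a_i - m_i, d_{i+1} = (364 - m_{i+1}^2)/d_i, a_{i+1} = floor((a_0 + m_{i+1})/d_{i+1}):
  m_1 = 1*19 - 0 = 19, d_1 = (364 - 19^2)/1 = 3/1 = 3, a_1 = floor((19 + 19)/3) = 12.
  m_2 = 3*12 - 19 = 17, d_2 = (364 - 17^2)/3 = 75/3 = 25, a_2 = floor((19 + 17)/25) = 1.
  m_3 = 25*1 - 17 = 8, d_3 = (364 - 8^2)/25 = 300/25 = 12, a_3 = floor((19 + 8)/12) = 2.
  m_4 = 12*2 - 8 = 16, d_4 = (364 - 16^2)/12 = 108/12 = 9, a_4 = floor((19 + 16)/9) = 3.
  m_5 = 9*3 - 16 = 11, d_5 = (364 - 11^2)/9 = 243/9 = 27, a_5 = floor((19 + 11)/27) = 1.
  m_6 = 27*1 - 11 = 16, d_6 = (364 - 16^2)/27 = 108/27 = 4, a_6 = floor((19 + 16)/4) = 8.
  m_7 = 4*8 - 16 = 16, d_7 = (364 - 16^2)/4 = 108/4 = 27, a_7 = floor((19 + 16)/27) = 1.
  m_8 = 27*1 - 16 = 11, d_8 = (364 - 11^2)/27 = 243/27 = 9, a_8 = floor((19 + 11)/9) = 3.
  m_9 = 9*3 - 11 = 16, d_9 = (364 - 16^2)/9 = 108/9 = 12, a_9 = floor((19 + 16)/12) = 2.
  m_10 = 12*2 - 16 = 8, d_10 = (364 - 8^2)/12 = 300/12 = 25, a_10 = floor((19 + 8)/25) = 1.
  m_11 = 25*1 - 8 = 17, d_11 = (364 - 17^2)/25 = 75/25 = 3, a_11 = floor((19 + 17)/3) = 12.
  m_12 = 3*12 - 17 = 19, d_12 = (364 - 19^2)/3 = 3/3 = 1, a_12 = floor((19 + 19)/1) = 38.
  m_13 = 1*38 - 19 = 19, d_13 = (364 - 19^2)/1 = 3/1 = 3: (m_13, d_13) = (m_1, d_1) = (19, 3), so from here the quotients repeat a_1, ..., a_12; the period length is 12.
So sqrt(364) = [19; (12, 1, 2, 3, 1, 8, 1, 3, 2, 1, 12, 38)] with period length k = 12.
k is even, so the fundamental solution of x^2 - 364y^2 = 1 is (p_{k-1}, q_{k-1}) = (p_11, q_11); compute convergents through index 11.
Convergents (p_i = a_i*p_{i-1} + p_{i-2}, q_i = a_i*q_{i-1} + q_{i-2} with p_{-2}=0, p_{-1}=1, q_{-2}=1, q_{-1}=0):
  i=0: a_0=19, p_0 = 19*1 + 0 = 19, q_0 = 19*0 + 1 = 1.
  i=1: a_1=12, p_1 = 12*19 + 1 = 229, q_1 = 12*1 + 0 = 12.
  i=2: a_2=1, p_2 = 1*229 + 19 = 248, q_2 = 1*12 + 1 = 13.
  i=3: a_3=2, p_3 = 2*248 + 229 = 725, q_3 = 2*13 + 12 = 38.
  i=4: a_4=3, p_4 = 3*725 + 248 = 2423, q_4 = 3*38 + 13 = 127.
  i=5: a_5=1, p_5 = 1*2423 + 725 = 3148, q_5 = 1*127 + 38 = 165.
  i=6: a_6=8, p_6 = 8*3148 + 2423 = 27607, q_6 = 8*165 + 127 = 1447.
  i=7: a_7=1, p_7 = 1*27607 + 3148 = 30755, q_7 = 1*1447 + 165 = 1612.
  i=8: a_8=3, p_8 = 3*30755 + 27607 = 119872, q_8 = 3*1612 + 1447 = 6283.
  i=9: a_9=2, p_9 = 2*119872 + 30755 = 270499, q_9 = 2*6283 + 1612 = 14178.
  i=10: a_10=1, p_10 = 1*270499 + 119872 = 390371, q_10 = 1*14178 + 6283 = 20461.
  i=11: a_11=12, p_11 = 12*390371 + 270499 = 4954951, q_11 = 12*20461 + 14178 = 259710.
Check: 4954951^2 - 364*259710^2 = 24551539412401 - 24551539412400 = 1, so (x, y) = (4954951, 259710) solves the equation, and by the theorem it is the least positive solution.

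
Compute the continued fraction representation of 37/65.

[0; 1, 1, 3, 9]

Run the Euclidean algorithm on 37 and 65; the successive quotients are the partial quotients a_0, a_1, ... (each step inverts the fractional part left over by the previous one):
  37 = 0*65 + 37, so a_0 = 0.
  65 = 1*37 + 28, so a_1 = 1.
  37 = 1*28 + 9, so a_2 = 1.
  28 = 3*9 + 1, so a_3 = 3.
  9 = 9*1 + 0, so a_4 = 9.
The remainder reaches 0 after 5 divisions, so the expansion has 5 partial quotients, read off in order.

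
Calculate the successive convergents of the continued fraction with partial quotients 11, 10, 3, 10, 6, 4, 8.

11/1, 111/10, 344/31, 3551/320, 21650/1951, 90151/8124, 742858/66943

Using the convergent recurrence p_i = a_i*p_{i-1} + p_{i-2}, q_i = a_i*q_{i-1} + q_{i-2} with p_{-2}=0, p_{-1}=1, q_{-2}=1, q_{-1}=0:
  i=0: a_0=11, p_0 = 11*1 + 0 = 11, q_0 = 11*0 + 1 = 1.
  i=1: a_1=10, p_1 = 10*11 + 1 = 111, q_1 = 10*1 + 0 = 10.
  i=2: a_2=3, p_2 = 3*111 + 11 = 344, q_2 = 3*10 + 1 = 31.
  i=3: a_3=10, p_3 = 10*344 + 111 = 3551, q_3 = 10*31 + 10 = 320.
  i=4: a_4=6, p_4 = 6*3551 + 344 = 21650, q_4 = 6*320 + 31 = 1951.
  i=5: a_5=4, p_5 = 4*21650 + 3551 = 90151, q_5 = 4*1951 + 320 = 8124.
  i=6: a_6=8, p_6 = 8*90151 + 21650 = 742858, q_6 = 8*8124 + 1951 = 66943.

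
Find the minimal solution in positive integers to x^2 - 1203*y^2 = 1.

(x, y) = (434282, 12521)

First expand sqrt(1203) as a continued fraction. With x_i = (sqrt(1203) + m_i)/d_i and (m_0, d_0) = (0, 1): a_0 = floor(sqrt(1203)) = 34, since 34^2 = 1156 <= 1203 < 1225 = 35^2.
Iterate m_{i+1} = d_i*a_i - m_i, d_{i+1} = (1203 - m_{i+1}^2)/d_i, a_{i+1} = floor((a_0 + m_{i+1})/d_{i+1}):
  m_1 = 1*34 - 0 = 34, d_1 = (1203 - 34^2)/1 = 47/1 = 47, a_1 = floor((34 + 34)/47) = 1.
  m_2 = 47*1 - 34 = 13, d_2 = (1203 - 13^2)/47 = 1034/47 = 22, a_2 = floor((34 + 13)/22) = 2.
  m_3 = 22*2 - 13 = 31, d_3 = (1203 - 31^2)/22 = 242/22 = 11, a_3 = floor((34 + 31)/11) = 5.
  m_4 = 11*5 - 31 = 24, d_4 = (1203 - 24^2)/11 = 627/11 = 57, a_4 = floor((34 + 24)/57) = 1.
  m_5 = 57*1 - 24 = 33, d_5 = (1203 - 33^2)/57 = 114/57 = 2, a_5 = floor((34 + 33)/2) = 33.
  m_6 = 2*33 - 33 = 33, d_6 = (1203 - 33^2)/2 = 114/2 = 57, a_6 = floor((34 + 33)/57) = 1.
  m_7 = 57*1 - 33 = 24, d_7 = (1203 - 24^2)/57 = 627/57 = 11, a_7 = floor((34 + 24)/11) = 5.
  m_8 = 11*5 - 24 = 31, d_8 = (1203 - 31^2)/11 = 242/11 = 22, a_8 = floor((34 + 31)/22) = 2.
  m_9 = 22*2 - 31 = 13, d_9 = (1203 - 13^2)/22 = 1034/22 = 47, a_9 = floor((34 + 13)/47) = 1.
  m_10 = 47*1 - 13 = 34, d_10 = (1203 - 34^2)/47 = 47/47 = 1, a_10 = floor((34 + 34)/1) = 68.
  m_11 = 1*68 - 34 = 34, d_11 = (1203 - 34^2)/1 = 47/1 = 47: (m_11, d_11) = (m_1, d_1) = (34, 47), so from here the quotients repeat a_1, ..., a_10; the period length is 10.
So sqrt(1203) = [34; (1, 2, 5, 1, 33, 1, 5, 2, 1, 68)] with period length k = 10.
k is even, so the fundamental solution of x^2 - 1203y^2 = 1 is (p_{k-1}, q_{k-1}) = (p_9, q_9); compute convergents through index 9.
Convergents (p_i = a_i*p_{i-1} + p_{i-2}, q_i = a_i*q_{i-1} + q_{i-2} with p_{-2}=0, p_{-1}=1, q_{-2}=1, q_{-1}=0):
  i=0: a_0=34, p_0 = 34*1 + 0 = 34, q_0 = 34*0 + 1 = 1.
  i=1: a_1=1, p_1 = 1*34 + 1 = 35, q_1 = 1*1 + 0 = 1.
  i=2: a_2=2, p_2 = 2*35 + 34 = 104, q_2 = 2*1 + 1 = 3.
  i=3: a_3=5, p_3 = 5*104 + 35 = 555, q_3 = 5*3 + 1 = 16.
  i=4: a_4=1, p_4 = 1*555 + 104 = 659, q_4 = 1*16 + 3 = 19.
  i=5: a_5=33, p_5 = 33*659 + 555 = 22302, q_5 = 33*19 + 16 = 643.
  i=6: a_6=1, p_6 = 1*22302 + 659 = 22961, q_6 = 1*643 + 19 = 662.
  i=7: a_7=5, p_7 = 5*22961 + 22302 = 137107, q_7 = 5*662 + 643 = 3953.
  i=8: a_8=2, p_8 = 2*137107 + 22961 = 297175, q_8 = 2*3953 + 662 = 8568.
  i=9: a_9=1, p_9 = 1*297175 + 137107 = 434282, q_9 = 1*8568 + 3953 = 12521.
Check: 434282^2 - 1203*12521^2 = 188600855524 - 188600855523 = 1, so (x, y) = (434282, 12521) solves the equation, and by the theorem it is the least positive solution.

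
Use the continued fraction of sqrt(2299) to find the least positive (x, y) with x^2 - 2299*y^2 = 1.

First expand sqrt(2299) as a continued fraction. With x_i = (sqrt(2299) + m_i)/d_i and (m_0, d_0) = (0, 1): a_0 = floor(sqrt(2299)) = 47, since 47^2 = 2209 <= 2299 < 2304 = 48^2.
Iterate m_{i+1} = d_i*a_i - m_i, d_{i+1} = (2299 - m_{i+1}^2)/d_i, a_{i+1} = floor((a_0 + m_{i+1})/d_{i+1}):
  m_1 = 1*47 - 0 = 47, d_1 = (2299 - 47^2)/1 = 90/1 = 90, a_1 = floor((47 + 47)/90) = 1.
  m_2 = 90*1 - 47 = 43, d_2 = (2299 - 43^2)/90 = 450/90 = 5, a_2 = floor((47 + 43)/5) = 18.
  m_3 = 5*18 - 43 = 47, d_3 = (2299 - 47^2)/5 = 90/5 = 18, a_3 = floor((47 + 47)/18) = 5.
  m_4 = 18*5 - 47 = 43, d_4 = (2299 - 43^2)/18 = 450/18 = 25, a_4 = floor((47 + 43)/25) = 3.
  m_5 = 25*3 - 43 = 32, d_5 = (2299 - 32^2)/25 = 1275/25 = 51, a_5 = floor((47 + 32)/51) = 1.
  m_6 = 51*1 - 32 = 19, d_6 = (2299 - 19^2)/51 = 1938/51 = 38, a_6 = floor((47 + 19)/38) = 1.
  m_7 = 38*1 - 19 = 19, d_7 = (2299 - 19^2)/38 = 1938/38 = 51, a_7 = floor((47 + 19)/51) = 1.
  m_8 = 51*1 - 19 = 32, d_8 = (2299 - 32^2)/51 = 1275/51 = 25, a_8 = floor((47 + 32)/25) = 3.
  m_9 = 25*3 - 32 = 43, d_9 = (2299 - 43^2)/25 = 450/25 = 18, a_9 = floor((47 + 43)/18) = 5.
  m_10 = 18*5 - 43 = 47, d_10 = (2299 - 47^2)/18 = 90/18 = 5, a_10 = floor((47 + 47)/5) = 18.
  m_11 = 5*18 - 47 = 43, d_11 = (2299 - 43^2)/5 = 450/5 = 90, a_11 = floor((47 + 43)/90) = 1.
  m_12 = 90*1 - 43 = 47, d_12 = (2299 - 47^2)/90 = 90/90 = 1, a_12 = floor((47 + 47)/1) = 94.
  m_13 = 1*94 - 47 = 47, d_13 = (2299 - 47^2)/1 = 90/1 = 90: (m_13, d_13) = (m_1, d_1) = (47, 90), so from here the quotients repeat a_1, ..., a_12; the period length is 12.
So sqrt(2299) = [47; (1, 18, 5, 3, 1, 1, 1, 3, 5, 18, 1, 94)] with period length k = 12.
k is even, so the fundamental solution of x^2 - 2299y^2 = 1 is (p_{k-1}, q_{k-1}) = (p_11, q_11); compute convergents through index 11.
Convergents (p_i = a_i*p_{i-1} + p_{i-2}, q_i = a_i*q_{i-1} + q_{i-2} with p_{-2}=0, p_{-1}=1, q_{-2}=1, q_{-1}=0):
  i=0: a_0=47, p_0 = 47*1 + 0 = 47, q_0 = 47*0 + 1 = 1.
  i=1: a_1=1, p_1 = 1*47 + 1 = 48, q_1 = 1*1 + 0 = 1.
  i=2: a_2=18, p_2 = 18*48 + 47 = 911, q_2 = 18*1 + 1 = 19.
  i=3: a_3=5, p_3 = 5*911 + 48 = 4603, q_3 = 5*19 + 1 = 96.
  i=4: a_4=3, p_4 = 3*4603 + 911 = 14720, q_4 = 3*96 + 19 = 307.
  i=5: a_5=1, p_5 = 1*14720 + 4603 = 19323, q_5 = 1*307 + 96 = 403.
  i=6: a_6=1, p_6 = 1*19323 + 14720 = 34043, q_6 = 1*403 + 307 = 710.
  i=7: a_7=1, p_7 = 1*34043 + 19323 = 53366, q_7 = 1*710 + 403 = 1113.
  i=8: a_8=3, p_8 = 3*53366 + 34043 = 194141, q_8 = 3*1113 + 710 = 4049.
  i=9: a_9=5, p_9 = 5*194141 + 53366 = 1024071, q_9 = 5*4049 + 1113 = 21358.
  i=10: a_10=18, p_10 = 18*1024071 + 194141 = 18627419, q_10 = 18*21358 + 4049 = 388493.
  i=11: a_11=1, p_11 = 1*18627419 + 1024071 = 19651490, q_11 = 1*388493 + 21358 = 409851.
Check: 19651490^2 - 2299*409851^2 = 386181059220100 - 386181059220099 = 1, so (x, y) = (19651490, 409851) solves the equation, and by the theorem it is the least positive solution.

(x, y) = (19651490, 409851)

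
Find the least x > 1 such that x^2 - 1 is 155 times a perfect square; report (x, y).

First expand sqrt(155) as a continued fraction. With x_i = (sqrt(155) + m_i)/d_i and (m_0, d_0) = (0, 1): a_0 = floor(sqrt(155)) = 12, since 12^2 = 144 <= 155 < 169 = 13^2.
Iterate m_{i+1} = d_i*a_i - m_i, d_{i+1} = (155 - m_{i+1}^2)/d_i, a_{i+1} = floor((a_0 + m_{i+1})/d_{i+1}):
  m_1 = 1*12 - 0 = 12, d_1 = (155 - 12^2)/1 = 11/1 = 11, a_1 = floor((12 + 12)/11) = 2.
  m_2 = 11*2 - 12 = 10, d_2 = (155 - 10^2)/11 = 55/11 = 5, a_2 = floor((12 + 10)/5) = 4.
  m_3 = 5*4 - 10 = 10, d_3 = (155 - 10^2)/5 = 55/5 = 11, a_3 = floor((12 + 10)/11) = 2.
  m_4 = 11*2 - 10 = 12, d_4 = (155 - 12^2)/11 = 11/11 = 1, a_4 = floor((12 + 12)/1) = 24.
  m_5 = 1*24 - 12 = 12, d_5 = (155 - 12^2)/1 = 11/1 = 11: (m_5, d_5) = (m_1, d_1) = (12, 11), so from here the quotients repeat a_1, ..., a_4; the period length is 4.
So sqrt(155) = [12; (2, 4, 2, 24)] with period length k = 4.
k is even, so the fundamental solution of x^2 - 155y^2 = 1 is (p_{k-1}, q_{k-1}) = (p_3, q_3); compute convergents through index 3.
Convergents (p_i = a_i*p_{i-1} + p_{i-2}, q_i = a_i*q_{i-1} + q_{i-2} with p_{-2}=0, p_{-1}=1, q_{-2}=1, q_{-1}=0):
  i=0: a_0=12, p_0 = 12*1 + 0 = 12, q_0 = 12*0 + 1 = 1.
  i=1: a_1=2, p_1 = 2*12 + 1 = 25, q_1 = 2*1 + 0 = 2.
  i=2: a_2=4, p_2 = 4*25 + 12 = 112, q_2 = 4*2 + 1 = 9.
  i=3: a_3=2, p_3 = 2*112 + 25 = 249, q_3 = 2*9 + 2 = 20.
Check: 249^2 - 155*20^2 = 62001 - 62000 = 1, so (x, y) = (249, 20) solves the equation, and by the theorem it is the least positive solution.

(x, y) = (249, 20)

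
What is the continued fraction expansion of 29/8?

Run the Euclidean algorithm on 29 and 8; the successive quotients are the partial quotients a_0, a_1, ... (each step inverts the fractional part left over by the previous one):
  29 = 3*8 + 5, so a_0 = 3.
  8 = 1*5 + 3, so a_1 = 1.
  5 = 1*3 + 2, so a_2 = 1.
  3 = 1*2 + 1, so a_3 = 1.
  2 = 2*1 + 0, so a_4 = 2.
The remainder reaches 0 after 5 divisions, so the expansion has 5 partial quotients, read off in order.

[3; 1, 1, 1, 2]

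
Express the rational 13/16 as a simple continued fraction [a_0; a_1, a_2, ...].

Run the Euclidean algorithm on 13 and 16; the successive quotients are the partial quotients a_0, a_1, ... (each step inverts the fractional part left over by the previous one):
  13 = 0*16 + 13, so a_0 = 0.
  16 = 1*13 + 3, so a_1 = 1.
  13 = 4*3 + 1, so a_2 = 4.
  3 = 3*1 + 0, so a_3 = 3.
The remainder reaches 0 after 4 divisions, so the expansion has 4 partial quotients, read off in order.

[0; 1, 4, 3]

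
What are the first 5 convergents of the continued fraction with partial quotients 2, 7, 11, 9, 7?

2/1, 15/7, 167/78, 1518/709, 10793/5041

Using the convergent recurrence p_i = a_i*p_{i-1} + p_{i-2}, q_i = a_i*q_{i-1} + q_{i-2} with p_{-2}=0, p_{-1}=1, q_{-2}=1, q_{-1}=0:
  i=0: a_0=2, p_0 = 2*1 + 0 = 2, q_0 = 2*0 + 1 = 1.
  i=1: a_1=7, p_1 = 7*2 + 1 = 15, q_1 = 7*1 + 0 = 7.
  i=2: a_2=11, p_2 = 11*15 + 2 = 167, q_2 = 11*7 + 1 = 78.
  i=3: a_3=9, p_3 = 9*167 + 15 = 1518, q_3 = 9*78 + 7 = 709.
  i=4: a_4=7, p_4 = 7*1518 + 167 = 10793, q_4 = 7*709 + 78 = 5041.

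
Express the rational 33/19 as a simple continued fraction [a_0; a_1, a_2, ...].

[1; 1, 2, 1, 4]

Run the Euclidean algorithm on 33 and 19; the successive quotients are the partial quotients a_0, a_1, ... (each step inverts the fractional part left over by the previous one):
  33 = 1*19 + 14, so a_0 = 1.
  19 = 1*14 + 5, so a_1 = 1.
  14 = 2*5 + 4, so a_2 = 2.
  5 = 1*4 + 1, so a_3 = 1.
  4 = 4*1 + 0, so a_4 = 4.
The remainder reaches 0 after 5 divisions, so the expansion has 5 partial quotients, read off in order.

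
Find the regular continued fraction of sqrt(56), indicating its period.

[7; (2, 14)]

Write x_i = (sqrt(56) + m_i)/d_i with (m_0, d_0) = (0, 1). a_0 = floor(sqrt(56)) = 7, since 7^2 = 49 <= 56 < 64 = 8^2.
Iterate m_{i+1} = d_i*a_i - m_i, d_{i+1} = (56 - m_{i+1}^2)/d_i, a_{i+1} = floor((a_0 + m_{i+1})/d_{i+1}):
  m_1 = 1*7 - 0 = 7, d_1 = (56 - 7^2)/1 = 7/1 = 7, a_1 = floor((7 + 7)/7) = 2.
  m_2 = 7*2 - 7 = 7, d_2 = (56 - 7^2)/7 = 7/7 = 1, a_2 = floor((7 + 7)/1) = 14.
  m_3 = 1*14 - 7 = 7, d_3 = (56 - 7^2)/1 = 7/1 = 7: (m_3, d_3) = (m_1, d_1) = (7, 7), so from here the quotients repeat a_1, a_2; the period length is 2.
Hence the expansion of sqrt(56) is a_0 = 7 followed by the repeating block 2, 14 (period 2).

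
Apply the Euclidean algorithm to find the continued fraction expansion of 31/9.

[3; 2, 4]

Run the Euclidean algorithm on 31 and 9; the successive quotients are the partial quotients a_0, a_1, ... (each step inverts the fractional part left over by the previous one):
  31 = 3*9 + 4, so a_0 = 3.
  9 = 2*4 + 1, so a_1 = 2.
  4 = 4*1 + 0, so a_2 = 4.
The remainder reaches 0 after 3 divisions, so the expansion has 3 partial quotients, read off in order.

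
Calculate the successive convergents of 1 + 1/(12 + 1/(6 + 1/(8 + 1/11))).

Using the convergent recurrence p_i = a_i*p_{i-1} + p_{i-2}, q_i = a_i*q_{i-1} + q_{i-2} with p_{-2}=0, p_{-1}=1, q_{-2}=1, q_{-1}=0:
  i=0: a_0=1, p_0 = 1*1 + 0 = 1, q_0 = 1*0 + 1 = 1.
  i=1: a_1=12, p_1 = 12*1 + 1 = 13, q_1 = 12*1 + 0 = 12.
  i=2: a_2=6, p_2 = 6*13 + 1 = 79, q_2 = 6*12 + 1 = 73.
  i=3: a_3=8, p_3 = 8*79 + 13 = 645, q_3 = 8*73 + 12 = 596.
  i=4: a_4=11, p_4 = 11*645 + 79 = 7174, q_4 = 11*596 + 73 = 6629.

1/1, 13/12, 79/73, 645/596, 7174/6629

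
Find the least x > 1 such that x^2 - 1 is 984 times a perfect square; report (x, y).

(x, y) = (88805, 2831)

First expand sqrt(984) as a continued fraction. With x_i = (sqrt(984) + m_i)/d_i and (m_0, d_0) = (0, 1): a_0 = floor(sqrt(984)) = 31, since 31^2 = 961 <= 984 < 1024 = 32^2.
Iterate m_{i+1} = d_i*a_i - m_i, d_{i+1} = (984 - m_{i+1}^2)/d_i, a_{i+1} = floor((a_0 + m_{i+1})/d_{i+1}):
  m_1 = 1*31 - 0 = 31, d_1 = (984 - 31^2)/1 = 23/1 = 23, a_1 = floor((31 + 31)/23) = 2.
  m_2 = 23*2 - 31 = 15, d_2 = (984 - 15^2)/23 = 759/23 = 33, a_2 = floor((31 + 15)/33) = 1.
  m_3 = 33*1 - 15 = 18, d_3 = (984 - 18^2)/33 = 660/33 = 20, a_3 = floor((31 + 18)/20) = 2.
  m_4 = 20*2 - 18 = 22, d_4 = (984 - 22^2)/20 = 500/20 = 25, a_4 = floor((31 + 22)/25) = 2.
  m_5 = 25*2 - 22 = 28, d_5 = (984 - 28^2)/25 = 200/25 = 8, a_5 = floor((31 + 28)/8) = 7.
  m_6 = 8*7 - 28 = 28, d_6 = (984 - 28^2)/8 = 200/8 = 25, a_6 = floor((31 + 28)/25) = 2.
  m_7 = 25*2 - 28 = 22, d_7 = (984 - 22^2)/25 = 500/25 = 20, a_7 = floor((31 + 22)/20) = 2.
  m_8 = 20*2 - 22 = 18, d_8 = (984 - 18^2)/20 = 660/20 = 33, a_8 = floor((31 + 18)/33) = 1.
  m_9 = 33*1 - 18 = 15, d_9 = (984 - 15^2)/33 = 759/33 = 23, a_9 = floor((31 + 15)/23) = 2.
  m_10 = 23*2 - 15 = 31, d_10 = (984 - 31^2)/23 = 23/23 = 1, a_10 = floor((31 + 31)/1) = 62.
  m_11 = 1*62 - 31 = 31, d_11 = (984 - 31^2)/1 = 23/1 = 23: (m_11, d_11) = (m_1, d_1) = (31, 23), so from here the quotients repeat a_1, ..., a_10; the period length is 10.
So sqrt(984) = [31; (2, 1, 2, 2, 7, 2, 2, 1, 2, 62)] with period length k = 10.
k is even, so the fundamental solution of x^2 - 984y^2 = 1 is (p_{k-1}, q_{k-1}) = (p_9, q_9); compute convergents through index 9.
Convergents (p_i = a_i*p_{i-1} + p_{i-2}, q_i = a_i*q_{i-1} + q_{i-2} with p_{-2}=0, p_{-1}=1, q_{-2}=1, q_{-1}=0):
  i=0: a_0=31, p_0 = 31*1 + 0 = 31, q_0 = 31*0 + 1 = 1.
  i=1: a_1=2, p_1 = 2*31 + 1 = 63, q_1 = 2*1 + 0 = 2.
  i=2: a_2=1, p_2 = 1*63 + 31 = 94, q_2 = 1*2 + 1 = 3.
  i=3: a_3=2, p_3 = 2*94 + 63 = 251, q_3 = 2*3 + 2 = 8.
  i=4: a_4=2, p_4 = 2*251 + 94 = 596, q_4 = 2*8 + 3 = 19.
  i=5: a_5=7, p_5 = 7*596 + 251 = 4423, q_5 = 7*19 + 8 = 141.
  i=6: a_6=2, p_6 = 2*4423 + 596 = 9442, q_6 = 2*141 + 19 = 301.
  i=7: a_7=2, p_7 = 2*9442 + 4423 = 23307, q_7 = 2*301 + 141 = 743.
  i=8: a_8=1, p_8 = 1*23307 + 9442 = 32749, q_8 = 1*743 + 301 = 1044.
  i=9: a_9=2, p_9 = 2*32749 + 23307 = 88805, q_9 = 2*1044 + 743 = 2831.
Check: 88805^2 - 984*2831^2 = 7886328025 - 7886328024 = 1, so (x, y) = (88805, 2831) solves the equation, and by the theorem it is the least positive solution.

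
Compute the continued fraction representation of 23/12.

Run the Euclidean algorithm on 23 and 12; the successive quotients are the partial quotients a_0, a_1, ... (each step inverts the fractional part left over by the previous one):
  23 = 1*12 + 11, so a_0 = 1.
  12 = 1*11 + 1, so a_1 = 1.
  11 = 11*1 + 0, so a_2 = 11.
The remainder reaches 0 after 3 divisions, so the expansion has 3 partial quotients, read off in order.

[1; 1, 11]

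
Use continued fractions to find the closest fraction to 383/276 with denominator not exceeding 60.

Expand x = 383/276 as a continued fraction with the Euclidean algorithm:
  383 = 1*276 + 107, so a_0 = 1.
  276 = 2*107 + 62, so a_1 = 2.
  107 = 1*62 + 45, so a_2 = 1.
  62 = 1*45 + 17, so a_3 = 1.
  45 = 2*17 + 11, so a_4 = 2.
  17 = 1*11 + 6, so a_5 = 1.
  11 = 1*6 + 5, so a_6 = 1.
  6 = 1*5 + 1, so a_7 = 1.
  5 = 5*1 + 0, so a_8 = 5.
so x = [1; 2, 1, 1, 2, 1, 1, 1, 5].
Convergents (p_i = a_i*p_{i-1} + p_{i-2}, q_i = a_i*q_{i-1} + q_{i-2} with p_{-2}=0, p_{-1}=1, q_{-2}=1, q_{-1}=0), until the denominator exceeds 60:
  i=0: a_0=1, p_0 = 1*1 + 0 = 1, q_0 = 1*0 + 1 = 1.
  i=1: a_1=2, p_1 = 2*1 + 1 = 3, q_1 = 2*1 + 0 = 2.
  i=2: a_2=1, p_2 = 1*3 + 1 = 4, q_2 = 1*2 + 1 = 3.
  i=3: a_3=1, p_3 = 1*4 + 3 = 7, q_3 = 1*3 + 2 = 5.
  i=4: a_4=2, p_4 = 2*7 + 4 = 18, q_4 = 2*5 + 3 = 13.
  i=5: a_5=1, p_5 = 1*18 + 7 = 25, q_5 = 1*13 + 5 = 18.
  i=6: a_6=1, p_6 = 1*25 + 18 = 43, q_6 = 1*18 + 13 = 31.
  i=7: a_7=1, p_7 = 1*43 + 25 = 68, q_7 = 1*31 + 18 = 49.
  i=8: a_8=5, p_8 = 5*68 + 43 = 383, q_8 = 5*49 + 31 = 276.
q_8 = 276 > 60, so the last convergent with denominator <= 60 is p_7/q_7 = 68/49.
The closest fraction with denominator <= 60 is either p_7/q_7 or the intermediate fraction (k*p_7 + p_6)/(k*q_7 + q_6) with the largest k >= 1 whose denominator stays <= 60; these approach x as k grows, and every other convergent or intermediate fraction in range is farther away.
Largest k: floor((60 - q_6)/q_7) = floor((60 - 31)/49) = 0.
Since k = 0, no intermediate fraction beyond p_7/q_7 has denominator <= 60, so the convergent 68/49 is the closest (its error is |383*49 - 68*276|/(276*49) = 1/13524).

68/49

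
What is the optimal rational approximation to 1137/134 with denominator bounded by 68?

577/68

Expand x = 1137/134 as a continued fraction with the Euclidean algorithm:
  1137 = 8*134 + 65, so a_0 = 8.
  134 = 2*65 + 4, so a_1 = 2.
  65 = 16*4 + 1, so a_2 = 16.
  4 = 4*1 + 0, so a_3 = 4.
so x = [8; 2, 16, 4].
Convergents (p_i = a_i*p_{i-1} + p_{i-2}, q_i = a_i*q_{i-1} + q_{i-2} with p_{-2}=0, p_{-1}=1, q_{-2}=1, q_{-1}=0), until the denominator exceeds 68:
  i=0: a_0=8, p_0 = 8*1 + 0 = 8, q_0 = 8*0 + 1 = 1.
  i=1: a_1=2, p_1 = 2*8 + 1 = 17, q_1 = 2*1 + 0 = 2.
  i=2: a_2=16, p_2 = 16*17 + 8 = 280, q_2 = 16*2 + 1 = 33.
  i=3: a_3=4, p_3 = 4*280 + 17 = 1137, q_3 = 4*33 + 2 = 134.
q_3 = 134 > 68, so the last convergent with denominator <= 68 is p_2/q_2 = 280/33.
The closest fraction with denominator <= 68 is either p_2/q_2 or the intermediate fraction (k*p_2 + p_1)/(k*q_2 + q_1) with the largest k >= 1 whose denominator stays <= 68; these approach x as k grows, and every other convergent or intermediate fraction in range is farther away.
Largest k: floor((68 - q_1)/q_2) = floor((68 - 2)/33) = 2.
That gives (2*280 + 17)/(2*33 + 2) = 577/68.
Compare the errors: |x - 280/33| = |1137*33 - 280*134|/(134*33) = 1/4422, and |x - 577/68| = |1137*68 - 577*134|/(134*68) = 2/9112.
Cross-multiplying, 2*4422 = 8844 < 9112 = 1*9112, so 2/9112 is smaller: the intermediate fraction 577/68 is closer to x than 280/33.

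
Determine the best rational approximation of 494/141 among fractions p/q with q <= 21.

Expand x = 494/141 as a continued fraction with the Euclidean algorithm:
  494 = 3*141 + 71, so a_0 = 3.
  141 = 1*71 + 70, so a_1 = 1.
  71 = 1*70 + 1, so a_2 = 1.
  70 = 70*1 + 0, so a_3 = 70.
so x = [3; 1, 1, 70].
Convergents (p_i = a_i*p_{i-1} + p_{i-2}, q_i = a_i*q_{i-1} + q_{i-2} with p_{-2}=0, p_{-1}=1, q_{-2}=1, q_{-1}=0), until the denominator exceeds 21:
  i=0: a_0=3, p_0 = 3*1 + 0 = 3, q_0 = 3*0 + 1 = 1.
  i=1: a_1=1, p_1 = 1*3 + 1 = 4, q_1 = 1*1 + 0 = 1.
  i=2: a_2=1, p_2 = 1*4 + 3 = 7, q_2 = 1*1 + 1 = 2.
  i=3: a_3=70, p_3 = 70*7 + 4 = 494, q_3 = 70*2 + 1 = 141.
q_3 = 141 > 21, so the last convergent with denominator <= 21 is p_2/q_2 = 7/2.
The closest fraction with denominator <= 21 is either p_2/q_2 or the intermediate fraction (k*p_2 + p_1)/(k*q_2 + q_1) with the largest k >= 1 whose denominator stays <= 21; these approach x as k grows, and every other convergent or intermediate fraction in range is farther away.
Largest k: floor((21 - q_1)/q_2) = floor((21 - 1)/2) = 10.
That gives (10*7 + 4)/(10*2 + 1) = 74/21.
Compare the errors: |x - 7/2| = |494*2 - 7*141|/(141*2) = 1/282, and |x - 74/21| = |494*21 - 74*141|/(141*21) = 60/2961.
Cross-multiplying, 1*2961 = 2961 < 16920 = 60*282, so 1/282 is smaller: the convergent 7/2 is closer to x than 74/21.

7/2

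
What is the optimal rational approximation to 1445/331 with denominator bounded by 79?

Expand x = 1445/331 as a continued fraction with the Euclidean algorithm:
  1445 = 4*331 + 121, so a_0 = 4.
  331 = 2*121 + 89, so a_1 = 2.
  121 = 1*89 + 32, so a_2 = 1.
  89 = 2*32 + 25, so a_3 = 2.
  32 = 1*25 + 7, so a_4 = 1.
  25 = 3*7 + 4, so a_5 = 3.
  7 = 1*4 + 3, so a_6 = 1.
  4 = 1*3 + 1, so a_7 = 1.
  3 = 3*1 + 0, so a_8 = 3.
so x = [4; 2, 1, 2, 1, 3, 1, 1, 3].
Convergents (p_i = a_i*p_{i-1} + p_{i-2}, q_i = a_i*q_{i-1} + q_{i-2} with p_{-2}=0, p_{-1}=1, q_{-2}=1, q_{-1}=0), until the denominator exceeds 79:
  i=0: a_0=4, p_0 = 4*1 + 0 = 4, q_0 = 4*0 + 1 = 1.
  i=1: a_1=2, p_1 = 2*4 + 1 = 9, q_1 = 2*1 + 0 = 2.
  i=2: a_2=1, p_2 = 1*9 + 4 = 13, q_2 = 1*2 + 1 = 3.
  i=3: a_3=2, p_3 = 2*13 + 9 = 35, q_3 = 2*3 + 2 = 8.
  i=4: a_4=1, p_4 = 1*35 + 13 = 48, q_4 = 1*8 + 3 = 11.
  i=5: a_5=3, p_5 = 3*48 + 35 = 179, q_5 = 3*11 + 8 = 41.
  i=6: a_6=1, p_6 = 1*179 + 48 = 227, q_6 = 1*41 + 11 = 52.
  i=7: a_7=1, p_7 = 1*227 + 179 = 406, q_7 = 1*52 + 41 = 93.
q_7 = 93 > 79, so the last convergent with denominator <= 79 is p_6/q_6 = 227/52.
The closest fraction with denominator <= 79 is either p_6/q_6 or the intermediate fraction (k*p_6 + p_5)/(k*q_6 + q_5) with the largest k >= 1 whose denominator stays <= 79; these approach x as k grows, and every other convergent or intermediate fraction in range is farther away.
Largest k: floor((79 - q_5)/q_6) = floor((79 - 41)/52) = 0.
Since k = 0, no intermediate fraction beyond p_6/q_6 has denominator <= 79, so the convergent 227/52 is the closest (its error is |1445*52 - 227*331|/(331*52) = 3/17212).

227/52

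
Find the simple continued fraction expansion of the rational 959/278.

[3; 2, 4, 2, 6, 2]

Run the Euclidean algorithm on 959 and 278; the successive quotients are the partial quotients a_0, a_1, ... (each step inverts the fractional part left over by the previous one):
  959 = 3*278 + 125, so a_0 = 3.
  278 = 2*125 + 28, so a_1 = 2.
  125 = 4*28 + 13, so a_2 = 4.
  28 = 2*13 + 2, so a_3 = 2.
  13 = 6*2 + 1, so a_4 = 6.
  2 = 2*1 + 0, so a_5 = 2.
The remainder reaches 0 after 6 divisions, so the expansion has 6 partial quotients, read off in order.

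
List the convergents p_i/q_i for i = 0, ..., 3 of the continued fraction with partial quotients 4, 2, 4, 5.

Using the convergent recurrence p_i = a_i*p_{i-1} + p_{i-2}, q_i = a_i*q_{i-1} + q_{i-2} with p_{-2}=0, p_{-1}=1, q_{-2}=1, q_{-1}=0:
  i=0: a_0=4, p_0 = 4*1 + 0 = 4, q_0 = 4*0 + 1 = 1.
  i=1: a_1=2, p_1 = 2*4 + 1 = 9, q_1 = 2*1 + 0 = 2.
  i=2: a_2=4, p_2 = 4*9 + 4 = 40, q_2 = 4*2 + 1 = 9.
  i=3: a_3=5, p_3 = 5*40 + 9 = 209, q_3 = 5*9 + 2 = 47.

4/1, 9/2, 40/9, 209/47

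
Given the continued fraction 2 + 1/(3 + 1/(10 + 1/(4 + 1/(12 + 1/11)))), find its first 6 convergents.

Using the convergent recurrence p_i = a_i*p_{i-1} + p_{i-2}, q_i = a_i*q_{i-1} + q_{i-2} with p_{-2}=0, p_{-1}=1, q_{-2}=1, q_{-1}=0:
  i=0: a_0=2, p_0 = 2*1 + 0 = 2, q_0 = 2*0 + 1 = 1.
  i=1: a_1=3, p_1 = 3*2 + 1 = 7, q_1 = 3*1 + 0 = 3.
  i=2: a_2=10, p_2 = 10*7 + 2 = 72, q_2 = 10*3 + 1 = 31.
  i=3: a_3=4, p_3 = 4*72 + 7 = 295, q_3 = 4*31 + 3 = 127.
  i=4: a_4=12, p_4 = 12*295 + 72 = 3612, q_4 = 12*127 + 31 = 1555.
  i=5: a_5=11, p_5 = 11*3612 + 295 = 40027, q_5 = 11*1555 + 127 = 17232.

2/1, 7/3, 72/31, 295/127, 3612/1555, 40027/17232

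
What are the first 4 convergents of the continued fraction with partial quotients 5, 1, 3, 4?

5/1, 6/1, 23/4, 98/17

Using the convergent recurrence p_i = a_i*p_{i-1} + p_{i-2}, q_i = a_i*q_{i-1} + q_{i-2} with p_{-2}=0, p_{-1}=1, q_{-2}=1, q_{-1}=0:
  i=0: a_0=5, p_0 = 5*1 + 0 = 5, q_0 = 5*0 + 1 = 1.
  i=1: a_1=1, p_1 = 1*5 + 1 = 6, q_1 = 1*1 + 0 = 1.
  i=2: a_2=3, p_2 = 3*6 + 5 = 23, q_2 = 3*1 + 1 = 4.
  i=3: a_3=4, p_3 = 4*23 + 6 = 98, q_3 = 4*4 + 1 = 17.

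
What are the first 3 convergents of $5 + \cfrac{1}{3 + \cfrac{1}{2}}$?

Using the convergent recurrence p_i = a_i*p_{i-1} + p_{i-2}, q_i = a_i*q_{i-1} + q_{i-2} with p_{-2}=0, p_{-1}=1, q_{-2}=1, q_{-1}=0:
  i=0: a_0=5, p_0 = 5*1 + 0 = 5, q_0 = 5*0 + 1 = 1.
  i=1: a_1=3, p_1 = 3*5 + 1 = 16, q_1 = 3*1 + 0 = 3.
  i=2: a_2=2, p_2 = 2*16 + 5 = 37, q_2 = 2*3 + 1 = 7.

5/1, 16/3, 37/7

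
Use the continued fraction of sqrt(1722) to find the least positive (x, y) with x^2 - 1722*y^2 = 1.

First expand sqrt(1722) as a continued fraction. With x_i = (sqrt(1722) + m_i)/d_i and (m_0, d_0) = (0, 1): a_0 = floor(sqrt(1722)) = 41, since 41^2 = 1681 <= 1722 < 1764 = 42^2.
Iterate m_{i+1} = d_i*a_i - m_i, d_{i+1} = (1722 - m_{i+1}^2)/d_i, a_{i+1} = floor((a_0 + m_{i+1})/d_{i+1}):
  m_1 = 1*41 - 0 = 41, d_1 = (1722 - 41^2)/1 = 41/1 = 41, a_1 = floor((41 + 41)/41) = 2.
  m_2 = 41*2 - 41 = 41, d_2 = (1722 - 41^2)/41 = 41/41 = 1, a_2 = floor((41 + 41)/1) = 82.
  m_3 = 1*82 - 41 = 41, d_3 = (1722 - 41^2)/1 = 41/1 = 41: (m_3, d_3) = (m_1, d_1) = (41, 41), so from here the quotients repeat a_1, a_2; the period length is 2.
So sqrt(1722) = [41; (2, 82)] with period length k = 2.
k is even, so the fundamental solution of x^2 - 1722y^2 = 1 is (p_{k-1}, q_{k-1}) = (p_1, q_1); compute convergents through index 1.
Convergents (p_i = a_i*p_{i-1} + p_{i-2}, q_i = a_i*q_{i-1} + q_{i-2} with p_{-2}=0, p_{-1}=1, q_{-2}=1, q_{-1}=0):
  i=0: a_0=41, p_0 = 41*1 + 0 = 41, q_0 = 41*0 + 1 = 1.
  i=1: a_1=2, p_1 = 2*41 + 1 = 83, q_1 = 2*1 + 0 = 2.
Check: 83^2 - 1722*2^2 = 6889 - 6888 = 1, so (x, y) = (83, 2) solves the equation, and by the theorem it is the least positive solution.

(x, y) = (83, 2)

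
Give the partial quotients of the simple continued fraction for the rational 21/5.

Run the Euclidean algorithm on 21 and 5; the successive quotients are the partial quotients a_0, a_1, ... (each step inverts the fractional part left over by the previous one):
  21 = 4*5 + 1, so a_0 = 4.
  5 = 5*1 + 0, so a_1 = 5.
The remainder reaches 0 after 2 divisions, so the expansion has 2 partial quotients, read off in order.

[4; 5]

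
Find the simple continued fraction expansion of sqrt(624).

Write x_i = (sqrt(624) + m_i)/d_i with (m_0, d_0) = (0, 1). a_0 = floor(sqrt(624)) = 24, since 24^2 = 576 <= 624 < 625 = 25^2.
Iterate m_{i+1} = d_i*a_i - m_i, d_{i+1} = (624 - m_{i+1}^2)/d_i, a_{i+1} = floor((a_0 + m_{i+1})/d_{i+1}):
  m_1 = 1*24 - 0 = 24, d_1 = (624 - 24^2)/1 = 48/1 = 48, a_1 = floor((24 + 24)/48) = 1.
  m_2 = 48*1 - 24 = 24, d_2 = (624 - 24^2)/48 = 48/48 = 1, a_2 = floor((24 + 24)/1) = 48.
  m_3 = 1*48 - 24 = 24, d_3 = (624 - 24^2)/1 = 48/1 = 48: (m_3, d_3) = (m_1, d_1) = (24, 48), so from here the quotients repeat a_1, a_2; the period length is 2.
Hence the expansion of sqrt(624) is a_0 = 24 followed by the repeating block 1, 48 (period 2).

[24; (1, 48)]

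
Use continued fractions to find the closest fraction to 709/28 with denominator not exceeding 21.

481/19

Expand x = 709/28 as a continued fraction with the Euclidean algorithm:
  709 = 25*28 + 9, so a_0 = 25.
  28 = 3*9 + 1, so a_1 = 3.
  9 = 9*1 + 0, so a_2 = 9.
so x = [25; 3, 9].
Convergents (p_i = a_i*p_{i-1} + p_{i-2}, q_i = a_i*q_{i-1} + q_{i-2} with p_{-2}=0, p_{-1}=1, q_{-2}=1, q_{-1}=0), until the denominator exceeds 21:
  i=0: a_0=25, p_0 = 25*1 + 0 = 25, q_0 = 25*0 + 1 = 1.
  i=1: a_1=3, p_1 = 3*25 + 1 = 76, q_1 = 3*1 + 0 = 3.
  i=2: a_2=9, p_2 = 9*76 + 25 = 709, q_2 = 9*3 + 1 = 28.
q_2 = 28 > 21, so the last convergent with denominator <= 21 is p_1/q_1 = 76/3.
The closest fraction with denominator <= 21 is either p_1/q_1 or the intermediate fraction (k*p_1 + p_0)/(k*q_1 + q_0) with the largest k >= 1 whose denominator stays <= 21; these approach x as k grows, and every other convergent or intermediate fraction in range is farther away.
Largest k: floor((21 - q_0)/q_1) = floor((21 - 1)/3) = 6.
That gives (6*76 + 25)/(6*3 + 1) = 481/19.
Compare the errors: |x - 76/3| = |709*3 - 76*28|/(28*3) = 1/84, and |x - 481/19| = |709*19 - 481*28|/(28*19) = 3/532.
Cross-multiplying, 3*84 = 252 < 532 = 1*532, so 3/532 is smaller: the intermediate fraction 481/19 is closer to x than 76/3.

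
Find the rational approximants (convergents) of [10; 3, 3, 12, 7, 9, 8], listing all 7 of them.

10/1, 31/3, 103/10, 1267/123, 8972/871, 82015/7962, 665092/64567

Using the convergent recurrence p_i = a_i*p_{i-1} + p_{i-2}, q_i = a_i*q_{i-1} + q_{i-2} with p_{-2}=0, p_{-1}=1, q_{-2}=1, q_{-1}=0:
  i=0: a_0=10, p_0 = 10*1 + 0 = 10, q_0 = 10*0 + 1 = 1.
  i=1: a_1=3, p_1 = 3*10 + 1 = 31, q_1 = 3*1 + 0 = 3.
  i=2: a_2=3, p_2 = 3*31 + 10 = 103, q_2 = 3*3 + 1 = 10.
  i=3: a_3=12, p_3 = 12*103 + 31 = 1267, q_3 = 12*10 + 3 = 123.
  i=4: a_4=7, p_4 = 7*1267 + 103 = 8972, q_4 = 7*123 + 10 = 871.
  i=5: a_5=9, p_5 = 9*8972 + 1267 = 82015, q_5 = 9*871 + 123 = 7962.
  i=6: a_6=8, p_6 = 8*82015 + 8972 = 665092, q_6 = 8*7962 + 871 = 64567.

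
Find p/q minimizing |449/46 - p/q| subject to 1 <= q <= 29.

Expand x = 449/46 as a continued fraction with the Euclidean algorithm:
  449 = 9*46 + 35, so a_0 = 9.
  46 = 1*35 + 11, so a_1 = 1.
  35 = 3*11 + 2, so a_2 = 3.
  11 = 5*2 + 1, so a_3 = 5.
  2 = 2*1 + 0, so a_4 = 2.
so x = [9; 1, 3, 5, 2].
Convergents (p_i = a_i*p_{i-1} + p_{i-2}, q_i = a_i*q_{i-1} + q_{i-2} with p_{-2}=0, p_{-1}=1, q_{-2}=1, q_{-1}=0), until the denominator exceeds 29:
  i=0: a_0=9, p_0 = 9*1 + 0 = 9, q_0 = 9*0 + 1 = 1.
  i=1: a_1=1, p_1 = 1*9 + 1 = 10, q_1 = 1*1 + 0 = 1.
  i=2: a_2=3, p_2 = 3*10 + 9 = 39, q_2 = 3*1 + 1 = 4.
  i=3: a_3=5, p_3 = 5*39 + 10 = 205, q_3 = 5*4 + 1 = 21.
  i=4: a_4=2, p_4 = 2*205 + 39 = 449, q_4 = 2*21 + 4 = 46.
q_4 = 46 > 29, so the last convergent with denominator <= 29 is p_3/q_3 = 205/21.
The closest fraction with denominator <= 29 is either p_3/q_3 or the intermediate fraction (k*p_3 + p_2)/(k*q_3 + q_2) with the largest k >= 1 whose denominator stays <= 29; these approach x as k grows, and every other convergent or intermediate fraction in range is farther away.
Largest k: floor((29 - q_2)/q_3) = floor((29 - 4)/21) = 1.
That gives (1*205 + 39)/(1*21 + 4) = 244/25.
Compare the errors: |x - 205/21| = |449*21 - 205*46|/(46*21) = 1/966, and |x - 244/25| = |449*25 - 244*46|/(46*25) = 1/1150.
Cross-multiplying, 1*966 = 966 < 1150 = 1*1150, so 1/1150 is smaller: the intermediate fraction 244/25 is closer to x than 205/21.

244/25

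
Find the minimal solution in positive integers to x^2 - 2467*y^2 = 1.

First expand sqrt(2467) as a continued fraction. With x_i = (sqrt(2467) + m_i)/d_i and (m_0, d_0) = (0, 1): a_0 = floor(sqrt(2467)) = 49, since 49^2 = 2401 <= 2467 < 2500 = 50^2.
Iterate m_{i+1} = d_i*a_i - m_i, d_{i+1} = (2467 - m_{i+1}^2)/d_i, a_{i+1} = floor((a_0 + m_{i+1})/d_{i+1}):
  m_1 = 1*49 - 0 = 49, d_1 = (2467 - 49^2)/1 = 66/1 = 66, a_1 = floor((49 + 49)/66) = 1.
  m_2 = 66*1 - 49 = 17, d_2 = (2467 - 17^2)/66 = 2178/66 = 33, a_2 = floor((49 + 17)/33) = 2.
  m_3 = 33*2 - 17 = 49, d_3 = (2467 - 49^2)/33 = 66/33 = 2, a_3 = floor((49 + 49)/2) = 49.
  m_4 = 2*49 - 49 = 49, d_4 = (2467 - 49^2)/2 = 66/2 = 33, a_4 = floor((49 + 49)/33) = 2.
  m_5 = 33*2 - 49 = 17, d_5 = (2467 - 17^2)/33 = 2178/33 = 66, a_5 = floor((49 + 17)/66) = 1.
  m_6 = 66*1 - 17 = 49, d_6 = (2467 - 49^2)/66 = 66/66 = 1, a_6 = floor((49 + 49)/1) = 98.
  m_7 = 1*98 - 49 = 49, d_7 = (2467 - 49^2)/1 = 66/1 = 66: (m_7, d_7) = (m_1, d_1) = (49, 66), so from here the quotients repeat a_1, ..., a_6; the period length is 6.
So sqrt(2467) = [49; (1, 2, 49, 2, 1, 98)] with period length k = 6.
k is even, so the fundamental solution of x^2 - 2467y^2 = 1 is (p_{k-1}, q_{k-1}) = (p_5, q_5); compute convergents through index 5.
Convergents (p_i = a_i*p_{i-1} + p_{i-2}, q_i = a_i*q_{i-1} + q_{i-2} with p_{-2}=0, p_{-1}=1, q_{-2}=1, q_{-1}=0):
  i=0: a_0=49, p_0 = 49*1 + 0 = 49, q_0 = 49*0 + 1 = 1.
  i=1: a_1=1, p_1 = 1*49 + 1 = 50, q_1 = 1*1 + 0 = 1.
  i=2: a_2=2, p_2 = 2*50 + 49 = 149, q_2 = 2*1 + 1 = 3.
  i=3: a_3=49, p_3 = 49*149 + 50 = 7351, q_3 = 49*3 + 1 = 148.
  i=4: a_4=2, p_4 = 2*7351 + 149 = 14851, q_4 = 2*148 + 3 = 299.
  i=5: a_5=1, p_5 = 1*14851 + 7351 = 22202, q_5 = 1*299 + 148 = 447.
Check: 22202^2 - 2467*447^2 = 492928804 - 492928803 = 1, so (x, y) = (22202, 447) solves the equation, and by the theorem it is the least positive solution.

(x, y) = (22202, 447)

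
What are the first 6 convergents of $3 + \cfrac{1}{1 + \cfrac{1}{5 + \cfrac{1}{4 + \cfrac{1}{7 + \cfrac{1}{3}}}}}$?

Using the convergent recurrence p_i = a_i*p_{i-1} + p_{i-2}, q_i = a_i*q_{i-1} + q_{i-2} with p_{-2}=0, p_{-1}=1, q_{-2}=1, q_{-1}=0:
  i=0: a_0=3, p_0 = 3*1 + 0 = 3, q_0 = 3*0 + 1 = 1.
  i=1: a_1=1, p_1 = 1*3 + 1 = 4, q_1 = 1*1 + 0 = 1.
  i=2: a_2=5, p_2 = 5*4 + 3 = 23, q_2 = 5*1 + 1 = 6.
  i=3: a_3=4, p_3 = 4*23 + 4 = 96, q_3 = 4*6 + 1 = 25.
  i=4: a_4=7, p_4 = 7*96 + 23 = 695, q_4 = 7*25 + 6 = 181.
  i=5: a_5=3, p_5 = 3*695 + 96 = 2181, q_5 = 3*181 + 25 = 568.

3/1, 4/1, 23/6, 96/25, 695/181, 2181/568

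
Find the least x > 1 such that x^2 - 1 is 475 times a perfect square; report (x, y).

(x, y) = (57799, 2652)

First expand sqrt(475) as a continued fraction. With x_i = (sqrt(475) + m_i)/d_i and (m_0, d_0) = (0, 1): a_0 = floor(sqrt(475)) = 21, since 21^2 = 441 <= 475 < 484 = 22^2.
Iterate m_{i+1} = d_i*a_i - m_i, d_{i+1} = (475 - m_{i+1}^2)/d_i, a_{i+1} = floor((a_0 + m_{i+1})/d_{i+1}):
  m_1 = 1*21 - 0 = 21, d_1 = (475 - 21^2)/1 = 34/1 = 34, a_1 = floor((21 + 21)/34) = 1.
  m_2 = 34*1 - 21 = 13, d_2 = (475 - 13^2)/34 = 306/34 = 9, a_2 = floor((21 + 13)/9) = 3.
  m_3 = 9*3 - 13 = 14, d_3 = (475 - 14^2)/9 = 279/9 = 31, a_3 = floor((21 + 14)/31) = 1.
  m_4 = 31*1 - 14 = 17, d_4 = (475 - 17^2)/31 = 186/31 = 6, a_4 = floor((21 + 17)/6) = 6.
  m_5 = 6*6 - 17 = 19, d_5 = (475 - 19^2)/6 = 114/6 = 19, a_5 = floor((21 + 19)/19) = 2.
  m_6 = 19*2 - 19 = 19, d_6 = (475 - 19^2)/19 = 114/19 = 6, a_6 = floor((21 + 19)/6) = 6.
  m_7 = 6*6 - 19 = 17, d_7 = (475 - 17^2)/6 = 186/6 = 31, a_7 = floor((21 + 17)/31) = 1.
  m_8 = 31*1 - 17 = 14, d_8 = (475 - 14^2)/31 = 279/31 = 9, a_8 = floor((21 + 14)/9) = 3.
  m_9 = 9*3 - 14 = 13, d_9 = (475 - 13^2)/9 = 306/9 = 34, a_9 = floor((21 + 13)/34) = 1.
  m_10 = 34*1 - 13 = 21, d_10 = (475 - 21^2)/34 = 34/34 = 1, a_10 = floor((21 + 21)/1) = 42.
  m_11 = 1*42 - 21 = 21, d_11 = (475 - 21^2)/1 = 34/1 = 34: (m_11, d_11) = (m_1, d_1) = (21, 34), so from here the quotients repeat a_1, ..., a_10; the period length is 10.
So sqrt(475) = [21; (1, 3, 1, 6, 2, 6, 1, 3, 1, 42)] with period length k = 10.
k is even, so the fundamental solution of x^2 - 475y^2 = 1 is (p_{k-1}, q_{k-1}) = (p_9, q_9); compute convergents through index 9.
Convergents (p_i = a_i*p_{i-1} + p_{i-2}, q_i = a_i*q_{i-1} + q_{i-2} with p_{-2}=0, p_{-1}=1, q_{-2}=1, q_{-1}=0):
  i=0: a_0=21, p_0 = 21*1 + 0 = 21, q_0 = 21*0 + 1 = 1.
  i=1: a_1=1, p_1 = 1*21 + 1 = 22, q_1 = 1*1 + 0 = 1.
  i=2: a_2=3, p_2 = 3*22 + 21 = 87, q_2 = 3*1 + 1 = 4.
  i=3: a_3=1, p_3 = 1*87 + 22 = 109, q_3 = 1*4 + 1 = 5.
  i=4: a_4=6, p_4 = 6*109 + 87 = 741, q_4 = 6*5 + 4 = 34.
  i=5: a_5=2, p_5 = 2*741 + 109 = 1591, q_5 = 2*34 + 5 = 73.
  i=6: a_6=6, p_6 = 6*1591 + 741 = 10287, q_6 = 6*73 + 34 = 472.
  i=7: a_7=1, p_7 = 1*10287 + 1591 = 11878, q_7 = 1*472 + 73 = 545.
  i=8: a_8=3, p_8 = 3*11878 + 10287 = 45921, q_8 = 3*545 + 472 = 2107.
  i=9: a_9=1, p_9 = 1*45921 + 11878 = 57799, q_9 = 1*2107 + 545 = 2652.
Check: 57799^2 - 475*2652^2 = 3340724401 - 3340724400 = 1, so (x, y) = (57799, 2652) solves the equation, and by the theorem it is the least positive solution.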